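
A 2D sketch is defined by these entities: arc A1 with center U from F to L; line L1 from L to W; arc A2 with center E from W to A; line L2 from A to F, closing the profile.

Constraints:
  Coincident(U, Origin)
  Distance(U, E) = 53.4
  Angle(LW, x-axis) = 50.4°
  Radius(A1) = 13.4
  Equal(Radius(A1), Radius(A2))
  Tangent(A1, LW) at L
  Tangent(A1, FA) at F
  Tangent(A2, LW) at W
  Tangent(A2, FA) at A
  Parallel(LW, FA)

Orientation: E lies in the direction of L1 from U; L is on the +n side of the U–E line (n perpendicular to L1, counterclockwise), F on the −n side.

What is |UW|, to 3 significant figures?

55.1

The slot axis is L1's direction at 50.4°, so u = (cos 50.4°, sin 50.4°) = (0.637, 0.771) and n = (−sin 50.4°, cos 50.4°) = (-0.771, 0.637). U is at the origin and E lies 53.4 along u from U, so E = 53.4·u = (34.0, 41.1). Tangency of A1 to both parallel lines with radius 13.4 puts L and F at U ± 13.4·n: L = (-10.3, 8.54), F = (10.3, -8.54). Equal radii place W and A the same way about E: W = E + 13.4·n = (23.7, 49.7), A = E − 13.4·n = (44.4, 32.6). Then |UW| = |W − U| = 55.1.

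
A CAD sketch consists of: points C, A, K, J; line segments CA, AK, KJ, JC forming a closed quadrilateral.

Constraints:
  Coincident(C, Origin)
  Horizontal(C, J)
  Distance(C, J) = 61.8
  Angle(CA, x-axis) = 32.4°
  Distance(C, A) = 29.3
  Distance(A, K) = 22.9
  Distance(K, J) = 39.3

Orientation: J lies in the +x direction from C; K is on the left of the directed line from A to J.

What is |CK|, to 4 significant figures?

51.72

Checks: |AK| = 22.90 ✓; |KJ| = 39.30 ✓.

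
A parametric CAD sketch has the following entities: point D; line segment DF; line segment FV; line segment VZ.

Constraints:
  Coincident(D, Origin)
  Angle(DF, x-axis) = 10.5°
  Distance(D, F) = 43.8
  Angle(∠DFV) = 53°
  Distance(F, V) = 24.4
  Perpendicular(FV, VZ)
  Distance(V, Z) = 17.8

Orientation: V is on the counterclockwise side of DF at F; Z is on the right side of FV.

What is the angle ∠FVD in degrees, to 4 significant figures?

93.21°

D is at the origin; DF runs at 10.5° with length 43.8, so F = 43.8·(cos 10.5°, sin 10.5°) = (43.07, 7.982). ∠DFV = 53.0°, so FV runs at 10.5° + (180° − 53.0°) = 137.5° from the x-axis; with |FV| = 24.4, V = F + 24.4·(cos 137.5°, sin 137.5°) = (25.08, 24.47). Then cos ∠FVD = VF·VD / (|VF||VD|), giving 93.21°.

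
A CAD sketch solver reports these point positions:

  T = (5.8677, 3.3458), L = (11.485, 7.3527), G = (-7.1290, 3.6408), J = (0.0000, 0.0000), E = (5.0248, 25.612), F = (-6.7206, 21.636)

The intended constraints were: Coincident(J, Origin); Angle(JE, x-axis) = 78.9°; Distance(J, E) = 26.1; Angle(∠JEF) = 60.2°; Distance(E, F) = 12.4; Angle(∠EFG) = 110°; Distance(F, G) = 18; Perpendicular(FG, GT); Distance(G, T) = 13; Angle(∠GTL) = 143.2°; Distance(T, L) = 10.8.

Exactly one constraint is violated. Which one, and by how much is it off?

Distance(T, L) = 10.8 — off by 3.90.

J = (0.00, 0.00) ✓; JE at 78.90° ✓; |JE| = 26.10 ✓; ∠JEF = 60.20° ✓; |EF| = 12.40 ✓; ∠EFG = 110.0° ✓; |FG| = 18.00 ✓; ∠(FG, GT) = 90.00° ✓; |GT| = 13.00 ✓; ∠GTL = 143.2° ✓; |TL| = 6.900 ✗.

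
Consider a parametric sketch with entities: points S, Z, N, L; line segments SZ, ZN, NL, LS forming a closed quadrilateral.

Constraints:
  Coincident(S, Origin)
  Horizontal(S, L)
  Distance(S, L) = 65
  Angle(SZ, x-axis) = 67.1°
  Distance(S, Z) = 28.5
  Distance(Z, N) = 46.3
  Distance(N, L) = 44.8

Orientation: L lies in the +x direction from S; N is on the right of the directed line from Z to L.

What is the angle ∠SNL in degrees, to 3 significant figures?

119°

Checks: |ZN| = 46.30 ✓; |NL| = 44.80 ✓.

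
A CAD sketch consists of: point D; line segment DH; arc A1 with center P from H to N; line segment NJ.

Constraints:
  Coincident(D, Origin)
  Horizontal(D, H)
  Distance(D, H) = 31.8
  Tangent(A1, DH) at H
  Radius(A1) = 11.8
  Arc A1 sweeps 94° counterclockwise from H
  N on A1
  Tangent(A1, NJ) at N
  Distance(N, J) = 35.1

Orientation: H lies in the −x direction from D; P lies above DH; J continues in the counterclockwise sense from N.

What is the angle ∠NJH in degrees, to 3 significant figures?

15.1°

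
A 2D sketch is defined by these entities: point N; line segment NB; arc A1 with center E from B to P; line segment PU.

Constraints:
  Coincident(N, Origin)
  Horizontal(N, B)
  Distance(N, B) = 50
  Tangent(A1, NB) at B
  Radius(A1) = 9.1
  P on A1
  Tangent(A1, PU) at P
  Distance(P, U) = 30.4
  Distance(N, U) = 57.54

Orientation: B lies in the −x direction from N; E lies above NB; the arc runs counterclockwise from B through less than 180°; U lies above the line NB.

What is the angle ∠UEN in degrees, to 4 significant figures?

85.04°

Checks: |EP| = 9.100 ✓; ∠(EP, PU) = 90.00° ✓; |PU| = 30.40 ✓; |NU| = 57.54 ✓.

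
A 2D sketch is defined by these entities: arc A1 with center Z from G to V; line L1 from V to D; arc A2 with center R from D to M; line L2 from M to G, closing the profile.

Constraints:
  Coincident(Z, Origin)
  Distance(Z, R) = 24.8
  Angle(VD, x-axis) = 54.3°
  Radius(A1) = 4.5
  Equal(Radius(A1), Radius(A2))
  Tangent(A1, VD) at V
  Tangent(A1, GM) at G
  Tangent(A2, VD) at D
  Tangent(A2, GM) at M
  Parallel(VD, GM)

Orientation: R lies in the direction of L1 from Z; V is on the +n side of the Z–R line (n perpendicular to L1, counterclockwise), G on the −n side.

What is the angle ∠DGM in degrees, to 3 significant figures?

19.9°

The slot axis is L1's direction at 54.3°, so u = (cos 54.3°, sin 54.3°) = (0.584, 0.812) and n = (−sin 54.3°, cos 54.3°) = (-0.812, 0.584). Z is at the origin and R lies 24.8 along u from Z, so R = 24.8·u = (14.5, 20.1). Tangency of A1 to both parallel lines with radius 4.5 puts V and G at Z ± 4.5·n: V = (-3.65, 2.63), G = (3.65, -2.63). Equal radii place D and M the same way about R: D = R + 4.5·n = (10.8, 22.8), M = R − 4.5·n = (18.1, 17.5). Then cos ∠DGM = GD·GM / (|GD||GM|), giving 19.9°.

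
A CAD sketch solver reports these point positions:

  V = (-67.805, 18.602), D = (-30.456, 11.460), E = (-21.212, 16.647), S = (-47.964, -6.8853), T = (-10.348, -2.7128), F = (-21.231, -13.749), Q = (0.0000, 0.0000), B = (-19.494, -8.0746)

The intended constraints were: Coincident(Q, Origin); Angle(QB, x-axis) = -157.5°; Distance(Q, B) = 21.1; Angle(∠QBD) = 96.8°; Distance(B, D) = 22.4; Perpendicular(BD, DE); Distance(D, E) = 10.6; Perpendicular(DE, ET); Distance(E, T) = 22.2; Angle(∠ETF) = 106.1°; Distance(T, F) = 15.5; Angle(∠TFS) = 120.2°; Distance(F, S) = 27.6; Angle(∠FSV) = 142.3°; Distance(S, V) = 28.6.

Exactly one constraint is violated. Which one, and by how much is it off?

Distance(S, V) = 28.6 — off by 3.70.

Q = (0.00, 0.00) ✓; QB at -157.5° ✓; |QB| = 21.10 ✓; ∠QBD = 96.80° ✓; |BD| = 22.40 ✓; ∠(BD, DE) = 90.00° ✓; |DE| = 10.60 ✓; ∠(DE, ET) = 90.00° ✓; |ET| = 22.20 ✓; ∠ETF = 106.1° ✓; |TF| = 15.50 ✓; ∠TFS = 120.2° ✓; |FS| = 27.60 ✓; ∠FSV = 142.3° ✓; |SV| = 32.30 ✗.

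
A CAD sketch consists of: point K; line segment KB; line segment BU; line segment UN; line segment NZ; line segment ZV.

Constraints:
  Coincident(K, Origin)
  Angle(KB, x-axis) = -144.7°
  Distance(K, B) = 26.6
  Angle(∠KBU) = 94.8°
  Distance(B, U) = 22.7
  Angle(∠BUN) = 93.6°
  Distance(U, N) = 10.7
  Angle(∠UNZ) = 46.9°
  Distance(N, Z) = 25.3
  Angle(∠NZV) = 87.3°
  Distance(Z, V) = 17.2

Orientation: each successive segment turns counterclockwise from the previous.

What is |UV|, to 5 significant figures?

19.567

∠UNZ = 46.9° gives NZ at 160.00° from the x-axis; with |NZ| = 25.3, Z = (-24.420, -21.436). ∠NZV = 87.3° gives ZV at -107.30° from the x-axis; with |ZV| = 17.2, V = (-29.535, -37.858). Then |UV| = |V − U| = 19.567.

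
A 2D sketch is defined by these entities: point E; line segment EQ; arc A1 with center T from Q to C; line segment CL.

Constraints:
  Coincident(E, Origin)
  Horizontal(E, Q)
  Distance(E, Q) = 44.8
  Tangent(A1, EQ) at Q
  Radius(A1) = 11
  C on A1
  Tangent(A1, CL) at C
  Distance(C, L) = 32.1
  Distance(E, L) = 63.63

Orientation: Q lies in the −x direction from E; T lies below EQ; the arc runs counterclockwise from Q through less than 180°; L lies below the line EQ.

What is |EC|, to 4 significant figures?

57.10

E is at the origin; E and Q share the same y with |EQ| = 44.8 and Q on the −x side, so Q = (-44.80, 0.000). The tangent condition forces TQ to be normal to EQ, so T = Q + (0, -11) = (-44.80, -11.00). Since TC ⟂ CL (tangency), |TL| = √(11.0² + 32.1²) = 33.93 regardless of where C sits on A1. So L lies on both circle(E, 63.63) and circle(T, 33.93); the below-EQ intersection is L = (-45.05, -44.93). C is the foot of the tangent from L: C = (-55.23, -14.49).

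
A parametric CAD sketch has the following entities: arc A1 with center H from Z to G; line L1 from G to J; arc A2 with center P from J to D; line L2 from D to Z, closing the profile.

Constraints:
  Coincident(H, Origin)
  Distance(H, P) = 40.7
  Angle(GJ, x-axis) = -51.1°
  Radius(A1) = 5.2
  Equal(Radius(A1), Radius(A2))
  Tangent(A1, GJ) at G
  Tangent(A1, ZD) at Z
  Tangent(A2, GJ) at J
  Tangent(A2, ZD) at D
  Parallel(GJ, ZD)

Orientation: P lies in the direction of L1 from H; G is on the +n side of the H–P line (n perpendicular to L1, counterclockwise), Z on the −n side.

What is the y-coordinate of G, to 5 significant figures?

3.2654

The slot axis is L1's direction at -51.1°, so u = (cos -51.1°, sin -51.1°) = (0.62796, -0.77824) and n = (−sin -51.1°, cos -51.1°) = (0.77824, 0.62796). H is at the origin and P lies 40.7 along u from H, so P = 40.7·u = (25.558, -31.674). Tangency of A1 to both parallel lines with radius 5.2 puts G and Z at H ± 5.2·n: G = (4.0469, 3.2654), Z = (-4.0469, -3.2654). So G.y = 3.2654.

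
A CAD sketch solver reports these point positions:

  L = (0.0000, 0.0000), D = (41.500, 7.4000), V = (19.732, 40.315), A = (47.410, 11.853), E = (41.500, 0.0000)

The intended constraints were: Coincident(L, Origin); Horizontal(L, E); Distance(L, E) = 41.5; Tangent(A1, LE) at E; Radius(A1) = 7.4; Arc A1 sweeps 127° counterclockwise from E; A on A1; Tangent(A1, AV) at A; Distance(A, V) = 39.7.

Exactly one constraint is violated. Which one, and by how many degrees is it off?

Tangent(A1, AV) at A — off by 7.20°.

L = (0.00, 0.00) ✓; L.y = 0.00, E.y = 0.00 ✓; |LE| = 41.50 ✓; ∠(DE, EL) = 90.00° ✓; |DE| = 7.400 ✓; bearing(D→A) − bearing(D→E) = 127.0° ✓; |DA| = 7.400 ✓; ∠(DA, AV) = 82.80° ✗; |AV| = 39.70 ✓.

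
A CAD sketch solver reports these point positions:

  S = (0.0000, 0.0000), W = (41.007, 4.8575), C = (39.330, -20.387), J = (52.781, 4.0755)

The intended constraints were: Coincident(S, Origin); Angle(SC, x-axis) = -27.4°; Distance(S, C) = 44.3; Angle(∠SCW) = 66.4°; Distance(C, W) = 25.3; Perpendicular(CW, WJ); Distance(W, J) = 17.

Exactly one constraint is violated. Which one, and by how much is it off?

Distance(W, J) = 17 — off by 5.20.

S = (0.00, 0.00) ✓; SC at -27.40° ✓; |SC| = 44.30 ✓; ∠SCW = 66.40° ✓; |CW| = 25.30 ✓; ∠(CW, WJ) = 90.00° ✓; |WJ| = 11.80 ✗.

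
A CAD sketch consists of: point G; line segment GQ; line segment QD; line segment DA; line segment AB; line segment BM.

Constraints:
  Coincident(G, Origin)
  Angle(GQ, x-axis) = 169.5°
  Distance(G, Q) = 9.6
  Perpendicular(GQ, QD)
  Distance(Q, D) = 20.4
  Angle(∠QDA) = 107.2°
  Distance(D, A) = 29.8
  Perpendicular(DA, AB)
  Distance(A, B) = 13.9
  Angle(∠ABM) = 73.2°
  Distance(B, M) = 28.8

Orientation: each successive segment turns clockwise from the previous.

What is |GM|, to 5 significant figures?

16.775

DA ⟂ AB, so AB runs at -83.300°; with |AB| = 13.9, B = (25.497, 11.480). ∠ABM = 73.2° gives BM at 169.90° from the x-axis; with |BM| = 28.8, M = (-2.8571, 16.530). Then |GM| = |M − G| = 16.775.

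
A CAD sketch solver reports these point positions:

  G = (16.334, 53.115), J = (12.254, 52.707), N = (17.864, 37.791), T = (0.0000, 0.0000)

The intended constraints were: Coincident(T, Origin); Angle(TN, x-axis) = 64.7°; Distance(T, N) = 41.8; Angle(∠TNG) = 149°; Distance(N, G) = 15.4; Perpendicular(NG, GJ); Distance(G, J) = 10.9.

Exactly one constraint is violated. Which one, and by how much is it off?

Distance(G, J) = 10.9 — off by 6.80.

T = (0.00, 0.00) ✓; TN at 64.70° ✓; |TN| = 41.80 ✓; ∠TNG = 149.0° ✓; |NG| = 15.40 ✓; ∠(NG, GJ) = 90.01° ✓; |GJ| = 4.100 ✗.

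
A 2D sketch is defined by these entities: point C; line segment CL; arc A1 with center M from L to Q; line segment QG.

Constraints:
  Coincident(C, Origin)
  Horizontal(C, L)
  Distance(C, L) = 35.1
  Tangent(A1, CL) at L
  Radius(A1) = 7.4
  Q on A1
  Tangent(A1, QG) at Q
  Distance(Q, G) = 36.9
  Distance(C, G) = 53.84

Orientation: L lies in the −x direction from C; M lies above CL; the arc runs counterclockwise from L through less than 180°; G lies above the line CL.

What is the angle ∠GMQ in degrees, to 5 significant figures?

78.660°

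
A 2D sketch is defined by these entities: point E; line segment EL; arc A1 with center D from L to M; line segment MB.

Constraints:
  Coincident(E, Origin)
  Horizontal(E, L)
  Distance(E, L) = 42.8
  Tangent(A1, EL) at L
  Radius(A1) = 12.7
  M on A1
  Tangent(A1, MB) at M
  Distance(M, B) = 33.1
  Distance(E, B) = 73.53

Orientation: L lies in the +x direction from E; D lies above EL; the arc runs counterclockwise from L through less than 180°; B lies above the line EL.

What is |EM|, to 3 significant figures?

56.6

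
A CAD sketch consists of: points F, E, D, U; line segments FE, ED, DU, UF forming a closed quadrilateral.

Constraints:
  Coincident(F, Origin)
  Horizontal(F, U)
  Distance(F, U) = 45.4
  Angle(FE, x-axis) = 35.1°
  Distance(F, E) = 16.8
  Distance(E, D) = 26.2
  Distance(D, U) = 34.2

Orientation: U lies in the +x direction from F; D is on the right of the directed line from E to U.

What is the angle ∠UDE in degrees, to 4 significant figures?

64.88°

Checks: |FU| = 45.40 ✓; |FE| = 16.80 ✓; |ED| = 26.20 ✓; |DU| = 34.20 ✓.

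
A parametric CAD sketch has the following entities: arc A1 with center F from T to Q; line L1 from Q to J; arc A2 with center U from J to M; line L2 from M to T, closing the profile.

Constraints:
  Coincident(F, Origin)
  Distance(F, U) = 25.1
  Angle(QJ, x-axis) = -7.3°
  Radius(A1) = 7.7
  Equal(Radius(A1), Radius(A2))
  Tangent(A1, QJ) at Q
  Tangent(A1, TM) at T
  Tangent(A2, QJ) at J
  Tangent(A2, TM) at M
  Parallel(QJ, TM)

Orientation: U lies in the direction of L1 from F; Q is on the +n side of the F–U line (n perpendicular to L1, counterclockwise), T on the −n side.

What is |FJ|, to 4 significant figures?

26.25

Tangency of A1 to both parallel lines with radius 7.7 puts Q and T at F ± 7.7·n: Q = (0.9784, 7.638), T = (-0.9784, -7.638). Equal radii place J and M the same way about U: J = U + 7.7·n = (25.87, 4.448), M = U − 7.7·n = (23.92, -10.83). Then |FJ| = |J − F| = 26.25.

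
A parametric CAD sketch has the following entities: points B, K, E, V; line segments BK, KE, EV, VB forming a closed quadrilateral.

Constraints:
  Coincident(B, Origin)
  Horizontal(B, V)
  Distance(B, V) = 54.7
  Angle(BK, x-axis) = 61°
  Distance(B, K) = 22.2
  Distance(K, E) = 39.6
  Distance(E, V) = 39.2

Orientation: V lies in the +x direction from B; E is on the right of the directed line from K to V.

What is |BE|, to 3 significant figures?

27.9

Checks: |KE| = 39.60 ✓; |EV| = 39.20 ✓.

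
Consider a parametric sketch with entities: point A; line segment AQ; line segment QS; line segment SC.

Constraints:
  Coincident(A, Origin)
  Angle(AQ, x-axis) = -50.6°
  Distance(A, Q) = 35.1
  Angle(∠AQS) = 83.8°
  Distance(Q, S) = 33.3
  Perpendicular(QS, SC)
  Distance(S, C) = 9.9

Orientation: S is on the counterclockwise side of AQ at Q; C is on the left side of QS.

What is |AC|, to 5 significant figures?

38.672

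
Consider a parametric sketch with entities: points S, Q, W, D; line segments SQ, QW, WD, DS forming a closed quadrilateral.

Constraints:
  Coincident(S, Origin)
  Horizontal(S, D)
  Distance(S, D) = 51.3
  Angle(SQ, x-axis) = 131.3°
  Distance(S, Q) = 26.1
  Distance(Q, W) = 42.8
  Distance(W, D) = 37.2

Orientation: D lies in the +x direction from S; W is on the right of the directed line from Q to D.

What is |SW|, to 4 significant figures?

17.29

Checks: |QW| = 42.80 ✓; |WD| = 37.20 ✓.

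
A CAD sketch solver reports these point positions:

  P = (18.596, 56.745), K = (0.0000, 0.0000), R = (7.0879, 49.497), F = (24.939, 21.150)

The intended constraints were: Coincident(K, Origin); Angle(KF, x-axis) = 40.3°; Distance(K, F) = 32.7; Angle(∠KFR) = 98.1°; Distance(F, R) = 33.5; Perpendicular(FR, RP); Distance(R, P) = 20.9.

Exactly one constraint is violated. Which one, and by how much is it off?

Distance(R, P) = 20.9 — off by 7.30.

K = (0.00, 0.00) ✓; KF at 40.30° ✓; |KF| = 32.70 ✓; ∠KFR = 98.10° ✓; |FR| = 33.50 ✓; ∠(FR, RP) = 90.00° ✓; |RP| = 13.60 ✗.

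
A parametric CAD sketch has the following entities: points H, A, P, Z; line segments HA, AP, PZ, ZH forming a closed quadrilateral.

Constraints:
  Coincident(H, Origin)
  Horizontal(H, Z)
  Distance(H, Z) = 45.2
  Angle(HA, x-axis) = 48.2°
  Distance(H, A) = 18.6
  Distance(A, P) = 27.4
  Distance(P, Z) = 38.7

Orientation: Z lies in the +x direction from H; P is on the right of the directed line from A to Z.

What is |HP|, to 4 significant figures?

15.98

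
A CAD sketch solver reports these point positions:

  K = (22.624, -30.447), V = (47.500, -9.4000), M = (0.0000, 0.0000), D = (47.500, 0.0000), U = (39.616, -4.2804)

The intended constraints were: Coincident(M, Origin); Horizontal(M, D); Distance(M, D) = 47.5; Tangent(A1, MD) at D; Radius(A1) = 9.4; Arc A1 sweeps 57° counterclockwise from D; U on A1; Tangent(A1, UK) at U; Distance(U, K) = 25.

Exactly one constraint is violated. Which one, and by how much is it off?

Distance(U, K) = 25 — off by 6.20.

M = (0.00, 0.00) ✓; M.y = 0.00, D.y = 0.00 ✓; |MD| = 47.50 ✓; ∠(VD, DM) = 90.00° ✓; |VD| = 9.400 ✓; bearing(V→U) − bearing(V→D) = 57.00° ✓; |VU| = 9.400 ✓; ∠(VU, UK) = 90.00° ✓; |UK| = 31.20 ✗.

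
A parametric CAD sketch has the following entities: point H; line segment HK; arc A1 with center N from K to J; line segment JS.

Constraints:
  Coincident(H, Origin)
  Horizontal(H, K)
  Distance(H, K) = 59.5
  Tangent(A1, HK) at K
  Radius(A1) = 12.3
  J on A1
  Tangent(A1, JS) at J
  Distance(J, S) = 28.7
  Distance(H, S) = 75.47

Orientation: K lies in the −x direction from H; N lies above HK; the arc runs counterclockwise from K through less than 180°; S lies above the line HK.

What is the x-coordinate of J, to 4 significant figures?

-48.57

H is at the origin; HK is horizontal with |HK| = 59.5 and K on the −x side, so K = (-59.50, 0.000). A1 meets HK tangentially, so NK is at right angles to HK, so N = K + (0, 12.3) = (-59.50, 12.30). Since NJ ⟂ JS (tangency), |NS| = √(12.3² + 28.7²) = 31.22 regardless of where J sits on A1. So S lies on both circle(H, 75.47) and circle(N, 31.22); the above-HK intersection is S = (-61.71, 43.45). J is the foot of the tangent from S: J = (-48.57, 17.93).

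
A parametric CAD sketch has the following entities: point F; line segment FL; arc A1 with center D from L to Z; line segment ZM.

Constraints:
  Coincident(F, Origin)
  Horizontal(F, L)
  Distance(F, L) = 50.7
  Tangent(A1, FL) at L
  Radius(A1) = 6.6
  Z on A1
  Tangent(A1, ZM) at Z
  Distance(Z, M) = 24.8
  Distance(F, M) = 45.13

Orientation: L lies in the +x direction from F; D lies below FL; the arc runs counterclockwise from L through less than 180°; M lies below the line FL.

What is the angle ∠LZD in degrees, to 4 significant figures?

55.31°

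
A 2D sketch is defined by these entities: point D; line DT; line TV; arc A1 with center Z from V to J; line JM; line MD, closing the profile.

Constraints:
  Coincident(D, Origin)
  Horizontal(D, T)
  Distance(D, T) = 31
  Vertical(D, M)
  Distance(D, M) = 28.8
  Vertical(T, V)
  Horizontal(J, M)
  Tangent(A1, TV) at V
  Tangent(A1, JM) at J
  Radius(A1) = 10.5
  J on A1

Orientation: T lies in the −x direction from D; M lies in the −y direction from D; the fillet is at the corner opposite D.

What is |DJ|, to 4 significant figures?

35.35

D is at the origin; D and T share the same y with |DT| = 31.0 and T on the −x side, so T = (-31.00, 0.000). DM is vertical with |DM| = 28.8 and M on the −y side, so M = (0.000, -28.80). The virtual corner opposite D is at (-31.00, -28.80). Tangency of A1 to TV means the radius ZV is perpendicular to TV and A1 meets JM tangentially, so ZJ is at right angles to JM, with radius 10.5, so the center Z sits 10.5 in from both sides at Z = (-20.50, -18.30). That places the tangent points at V = (-31.00, -18.30) on TV and J = (-20.50, -28.80) on JM. Then |DJ| = |J − D| = 35.35.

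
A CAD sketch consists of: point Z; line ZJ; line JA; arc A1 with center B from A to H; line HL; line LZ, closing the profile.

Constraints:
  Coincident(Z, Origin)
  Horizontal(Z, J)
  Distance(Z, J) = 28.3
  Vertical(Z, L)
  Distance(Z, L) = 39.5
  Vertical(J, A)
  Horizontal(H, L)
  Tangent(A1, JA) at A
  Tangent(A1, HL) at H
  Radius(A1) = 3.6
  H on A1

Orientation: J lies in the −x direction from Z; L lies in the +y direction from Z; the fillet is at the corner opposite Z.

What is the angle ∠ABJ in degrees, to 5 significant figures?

84.274°

The virtual corner opposite Z is at (-28.300, 39.500). Since A1 is tangent to JA there, BA ⟂ JA and A1 meets HL tangentially, so BH is at right angles to HL, with radius 3.6, so the center B sits 3.6 in from both sides at B = (-24.700, 35.900). That places the tangent points at A = (-28.300, 35.900) on JA and H = (-24.700, 39.500) on HL. Then cos ∠ABJ = BA·BJ / (|BA||BJ|), giving 84.274°.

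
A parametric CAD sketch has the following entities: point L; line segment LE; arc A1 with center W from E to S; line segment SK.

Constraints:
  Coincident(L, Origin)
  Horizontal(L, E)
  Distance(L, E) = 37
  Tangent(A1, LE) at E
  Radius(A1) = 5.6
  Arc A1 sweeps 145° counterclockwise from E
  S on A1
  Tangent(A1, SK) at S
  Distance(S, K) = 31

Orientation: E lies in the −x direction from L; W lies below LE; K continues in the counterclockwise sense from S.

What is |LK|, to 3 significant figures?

31.7

L is at the origin; LE is horizontal with |LE| = 37.0 and E on the −x side, so E = (-37.0, 0.00). Tangency of A1 to LE means the radius WE is perpendicular to LE, so W = E + (0, -5.6) = (-37.0, -5.60). On A1, E sits at bearing 90° from W; a 145° counterclockwise sweep puts S at bearing 235°, so S = W + 5.6·(cos 235°, sin 235°) = (-40.2, -10.2). The tangent condition forces WS to be normal to SK, so SK runs along (−sin 235°, cos 235°); with |SK| = 31.0, K = (-14.8, -28.0). Then |LK| = |K − L| = 31.7.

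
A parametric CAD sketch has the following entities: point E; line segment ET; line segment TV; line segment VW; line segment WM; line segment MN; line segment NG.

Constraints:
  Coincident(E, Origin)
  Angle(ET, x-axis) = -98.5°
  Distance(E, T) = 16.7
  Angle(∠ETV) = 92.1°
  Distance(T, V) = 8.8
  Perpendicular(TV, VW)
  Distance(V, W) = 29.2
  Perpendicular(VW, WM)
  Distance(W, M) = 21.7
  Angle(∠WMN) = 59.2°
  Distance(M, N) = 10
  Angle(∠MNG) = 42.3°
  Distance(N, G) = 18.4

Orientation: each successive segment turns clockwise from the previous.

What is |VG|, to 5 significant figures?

40.741

E is at the origin; ET runs at -98.5° with length 16.7, so T = (-2.4684, -16.517). ∠ETV = 92.1° gives TV at 173.60° from the x-axis; with |TV| = 8.8, V = (-11.214, -15.536). TV ⟂ VW, so VW runs at 83.600°; with |VW| = 29.2, W = (-7.9587, 13.482). VW ⟂ WM, so WM runs at -6.4000°; with |WM| = 21.7, M = (13.606, 11.064). ∠WMN = 59.2° gives MN at -127.20° from the x-axis; with |MN| = 10.0, N = (7.5601, 3.0982). ∠MNG = 42.3° gives NG at 95.100° from the x-axis; with |NG| = 18.4, G = (5.9244, 21.425). Then |VG| = |G − V| = 40.741.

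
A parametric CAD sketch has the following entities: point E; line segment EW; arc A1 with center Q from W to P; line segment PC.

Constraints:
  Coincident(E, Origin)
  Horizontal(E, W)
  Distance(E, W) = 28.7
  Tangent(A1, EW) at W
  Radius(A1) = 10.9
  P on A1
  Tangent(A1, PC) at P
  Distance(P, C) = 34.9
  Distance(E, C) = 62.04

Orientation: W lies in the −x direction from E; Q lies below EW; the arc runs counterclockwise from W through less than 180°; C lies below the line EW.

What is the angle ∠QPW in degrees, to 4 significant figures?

48.11°

Checks: E = (0.00, 0.00) ✓; |QP| = 10.90 ✓; ∠(QP, PC) = 90.00° ✓; |PC| = 34.90 ✓; |EC| = 62.04 ✓.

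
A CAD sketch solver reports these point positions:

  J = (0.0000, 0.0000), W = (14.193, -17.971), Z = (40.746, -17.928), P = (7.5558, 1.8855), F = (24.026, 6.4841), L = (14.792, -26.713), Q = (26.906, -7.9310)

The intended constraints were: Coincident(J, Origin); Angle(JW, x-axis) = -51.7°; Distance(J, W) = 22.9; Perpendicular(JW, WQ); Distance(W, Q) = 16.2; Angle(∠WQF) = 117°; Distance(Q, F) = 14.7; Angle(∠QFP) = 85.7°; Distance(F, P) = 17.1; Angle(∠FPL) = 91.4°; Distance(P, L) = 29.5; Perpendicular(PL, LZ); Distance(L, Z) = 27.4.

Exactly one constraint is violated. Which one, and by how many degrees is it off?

Perpendicular(PL, LZ) — off by 4.50°.

J = (0.00, 0.00) ✓; JW at -51.70° ✓; |JW| = 22.90 ✓; ∠(JW, WQ) = 90.00° ✓; |WQ| = 16.20 ✓; ∠WQF = 117.0° ✓; |QF| = 14.70 ✓; ∠QFP = 85.70° ✓; |FP| = 17.10 ✓; ∠FPL = 91.40° ✓; |PL| = 29.50 ✓; ∠(PL, LZ) = 94.50° ✗; |LZ| = 27.40 ✓.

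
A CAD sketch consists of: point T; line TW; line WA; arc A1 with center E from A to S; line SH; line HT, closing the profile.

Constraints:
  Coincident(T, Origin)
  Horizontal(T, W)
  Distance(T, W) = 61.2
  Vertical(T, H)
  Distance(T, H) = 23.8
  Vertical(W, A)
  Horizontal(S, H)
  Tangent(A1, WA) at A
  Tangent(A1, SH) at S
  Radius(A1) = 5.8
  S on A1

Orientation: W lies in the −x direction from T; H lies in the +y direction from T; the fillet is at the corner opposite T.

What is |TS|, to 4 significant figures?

60.30

T is at the origin; TW is horizontal with |TW| = 61.2 and W on the −x side, so W = (-61.20, 0.000). TH is vertical with |TH| = 23.8 and H on the +y side, so H = (0.000, 23.80). The virtual corner opposite T is at (-61.20, 23.80). Tangency of A1 to WA means the radius EA is perpendicular to WA and the tangent condition forces ES to be normal to SH, with radius 5.8, so the center E sits 5.8 in from both sides at E = (-55.40, 18.00). That places the tangent points at A = (-61.20, 18.00) on WA and S = (-55.40, 23.80) on SH. Then |TS| = |S − T| = 60.30.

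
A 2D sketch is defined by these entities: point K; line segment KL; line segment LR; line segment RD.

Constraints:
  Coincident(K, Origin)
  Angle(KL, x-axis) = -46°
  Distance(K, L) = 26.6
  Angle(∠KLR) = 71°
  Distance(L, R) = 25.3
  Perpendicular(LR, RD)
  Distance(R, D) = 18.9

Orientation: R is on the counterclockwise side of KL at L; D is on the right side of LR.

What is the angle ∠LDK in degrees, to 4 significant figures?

32.55°

K is at the origin; KL runs at -46.0° with length 26.6, so L = 26.6·(cos -46.0°, sin -46.0°) = (18.48, -19.13). ∠KLR = 71.0°, so LR runs at -46.0° + (180° − 71.0°) = 63.00° from the x-axis; with |LR| = 25.3, R = L + 25.3·(cos 63.00°, sin 63.00°) = (29.96, 3.408). LR is perpendicular to RD; with |RD| = 18.9 on the right of LR, D = R + 18.9·(0.8910, -0.4540) = (46.80, -5.172). Then cos ∠LDK = DL·DK / (|DL||DK|), giving 32.55°.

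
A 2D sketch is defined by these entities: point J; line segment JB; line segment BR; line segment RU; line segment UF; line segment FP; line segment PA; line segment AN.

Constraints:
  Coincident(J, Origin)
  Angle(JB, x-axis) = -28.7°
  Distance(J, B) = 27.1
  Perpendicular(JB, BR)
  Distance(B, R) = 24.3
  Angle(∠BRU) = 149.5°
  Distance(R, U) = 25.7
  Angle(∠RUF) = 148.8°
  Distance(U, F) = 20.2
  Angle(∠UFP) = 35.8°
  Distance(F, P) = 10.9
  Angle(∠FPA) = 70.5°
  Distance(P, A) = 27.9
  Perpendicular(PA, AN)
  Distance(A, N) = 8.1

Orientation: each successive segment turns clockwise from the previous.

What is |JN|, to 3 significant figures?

73.3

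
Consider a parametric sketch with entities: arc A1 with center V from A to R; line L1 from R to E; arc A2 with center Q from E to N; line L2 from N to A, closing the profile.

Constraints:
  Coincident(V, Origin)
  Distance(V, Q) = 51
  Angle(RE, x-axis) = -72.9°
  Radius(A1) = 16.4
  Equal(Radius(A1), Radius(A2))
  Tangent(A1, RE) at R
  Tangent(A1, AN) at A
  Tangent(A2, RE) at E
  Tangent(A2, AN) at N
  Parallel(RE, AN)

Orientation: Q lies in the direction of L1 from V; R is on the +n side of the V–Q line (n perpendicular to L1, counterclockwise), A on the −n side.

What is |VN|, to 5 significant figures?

53.572

The slot axis is L1's direction at -72.9°, so u = (cos -72.9°, sin -72.9°) = (0.29404, -0.95579) and n = (−sin -72.9°, cos -72.9°) = (0.95579, 0.29404). V is at the origin and Q lies 51.0 along u from V, so Q = 51.0·u = (14.996, -48.745). Tangency of A1 to both parallel lines with radius 16.4 puts R and A at V ± 16.4·n: R = (15.675, 4.8223), A = (-15.675, -4.8223). Equal radii place E and N the same way about Q: E = Q + 16.4·n = (30.671, -43.923), N = Q − 16.4·n = (-0.67895, -53.568). Then |VN| = |N − V| = 53.572.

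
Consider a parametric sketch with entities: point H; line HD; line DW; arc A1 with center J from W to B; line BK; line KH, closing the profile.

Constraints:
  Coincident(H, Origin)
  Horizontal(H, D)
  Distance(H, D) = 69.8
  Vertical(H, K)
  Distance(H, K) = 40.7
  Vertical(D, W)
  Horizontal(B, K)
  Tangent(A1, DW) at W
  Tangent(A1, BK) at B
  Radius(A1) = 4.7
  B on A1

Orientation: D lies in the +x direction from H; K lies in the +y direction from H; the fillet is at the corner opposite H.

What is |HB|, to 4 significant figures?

76.78

H is at the origin; H and D share the same y with |HD| = 69.8 and D on the +x side, so D = (69.80, 0.000). H and K share the same x with |HK| = 40.7 and K on the +y side, so K = (0.000, 40.70). The virtual corner opposite H is at (69.80, 40.70). A1 meets DW tangentially, so JW is at right angles to DW and tangency of A1 to BK means the radius JB is perpendicular to BK, with radius 4.7, so the center J sits 4.7 in from both sides at J = (65.10, 36.00). That places the tangent points at W = (69.80, 36.00) on DW and B = (65.10, 40.70) on BK. Then |HB| = |B − H| = 76.78.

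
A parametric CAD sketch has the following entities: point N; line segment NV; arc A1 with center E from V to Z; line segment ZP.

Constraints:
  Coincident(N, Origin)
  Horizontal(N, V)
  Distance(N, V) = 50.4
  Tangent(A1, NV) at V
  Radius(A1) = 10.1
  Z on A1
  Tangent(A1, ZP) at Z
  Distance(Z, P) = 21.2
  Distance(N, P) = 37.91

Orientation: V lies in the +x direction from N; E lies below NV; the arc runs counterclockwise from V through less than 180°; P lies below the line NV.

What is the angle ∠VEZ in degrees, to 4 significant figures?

57.46°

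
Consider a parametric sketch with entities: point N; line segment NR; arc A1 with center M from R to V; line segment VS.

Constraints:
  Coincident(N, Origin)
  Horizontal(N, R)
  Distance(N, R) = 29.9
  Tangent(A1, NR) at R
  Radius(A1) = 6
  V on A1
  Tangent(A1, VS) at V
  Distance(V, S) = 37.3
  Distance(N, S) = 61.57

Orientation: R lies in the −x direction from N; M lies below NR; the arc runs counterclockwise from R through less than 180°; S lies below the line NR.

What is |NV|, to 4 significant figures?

35.85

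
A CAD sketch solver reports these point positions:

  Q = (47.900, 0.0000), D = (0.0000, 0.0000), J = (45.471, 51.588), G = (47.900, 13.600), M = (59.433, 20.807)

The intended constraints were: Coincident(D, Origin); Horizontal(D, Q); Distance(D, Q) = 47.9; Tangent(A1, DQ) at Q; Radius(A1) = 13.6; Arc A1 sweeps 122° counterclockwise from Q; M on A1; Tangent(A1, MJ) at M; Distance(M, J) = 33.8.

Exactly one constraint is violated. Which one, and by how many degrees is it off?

Tangent(A1, MJ) at M — off by 7.60°.

D = (0.00, 0.00) ✓; D.y = 0.00, Q.y = 0.00 ✓; |DQ| = 47.90 ✓; ∠(GQ, QD) = 90.00° ✓; |GQ| = 13.60 ✓; bearing(G→M) − bearing(G→Q) = 122.0° ✓; |GM| = 13.60 ✓; ∠(GM, MJ) = 97.60° ✗; |MJ| = 33.80 ✓.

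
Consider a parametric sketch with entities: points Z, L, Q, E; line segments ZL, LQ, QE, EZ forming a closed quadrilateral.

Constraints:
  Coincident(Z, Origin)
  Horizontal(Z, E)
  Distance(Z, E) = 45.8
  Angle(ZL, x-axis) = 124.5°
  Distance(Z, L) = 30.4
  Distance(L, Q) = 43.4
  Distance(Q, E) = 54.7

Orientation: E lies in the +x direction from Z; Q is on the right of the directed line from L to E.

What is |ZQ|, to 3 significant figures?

18.0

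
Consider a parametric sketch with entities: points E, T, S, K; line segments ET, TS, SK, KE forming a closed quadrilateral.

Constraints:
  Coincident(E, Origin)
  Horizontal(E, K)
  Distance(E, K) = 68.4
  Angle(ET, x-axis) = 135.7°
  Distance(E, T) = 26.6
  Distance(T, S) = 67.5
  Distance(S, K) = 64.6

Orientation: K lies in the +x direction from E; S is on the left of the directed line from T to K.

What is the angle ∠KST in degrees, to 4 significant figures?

85.14°

Checks: |TS| = 67.50 ✓; |SK| = 64.60 ✓.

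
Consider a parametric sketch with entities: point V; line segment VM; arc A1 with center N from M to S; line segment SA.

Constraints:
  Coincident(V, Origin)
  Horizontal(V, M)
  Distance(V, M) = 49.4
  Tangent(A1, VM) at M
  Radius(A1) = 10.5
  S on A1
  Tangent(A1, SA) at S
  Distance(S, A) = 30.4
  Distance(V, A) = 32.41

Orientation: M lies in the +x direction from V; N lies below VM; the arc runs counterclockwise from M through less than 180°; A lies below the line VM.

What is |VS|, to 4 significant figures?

42.00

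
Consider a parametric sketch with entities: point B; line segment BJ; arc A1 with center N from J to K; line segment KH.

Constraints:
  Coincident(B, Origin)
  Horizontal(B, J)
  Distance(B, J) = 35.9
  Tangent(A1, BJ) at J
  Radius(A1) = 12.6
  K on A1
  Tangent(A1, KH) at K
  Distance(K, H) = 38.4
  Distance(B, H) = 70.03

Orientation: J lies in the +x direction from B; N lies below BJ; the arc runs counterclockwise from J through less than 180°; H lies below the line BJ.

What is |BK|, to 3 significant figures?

32.4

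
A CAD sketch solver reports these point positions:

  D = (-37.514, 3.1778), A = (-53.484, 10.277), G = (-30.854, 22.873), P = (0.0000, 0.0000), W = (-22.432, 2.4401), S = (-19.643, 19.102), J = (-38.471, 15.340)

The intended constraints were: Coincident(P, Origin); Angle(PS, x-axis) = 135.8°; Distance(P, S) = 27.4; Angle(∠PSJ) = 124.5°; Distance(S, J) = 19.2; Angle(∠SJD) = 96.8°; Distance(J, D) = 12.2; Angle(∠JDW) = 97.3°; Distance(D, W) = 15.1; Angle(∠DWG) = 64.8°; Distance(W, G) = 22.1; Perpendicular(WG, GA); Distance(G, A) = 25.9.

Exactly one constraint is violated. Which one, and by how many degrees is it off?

Perpendicular(WG, GA) — off by 6.70°.

P = (0.00, 0.00) ✓; PS at 135.8° ✓; |PS| = 27.40 ✓; ∠PSJ = 124.5° ✓; |SJ| = 19.20 ✓; ∠SJD = 96.80° ✓; |JD| = 12.20 ✓; ∠JDW = 97.30° ✓; |DW| = 15.10 ✓; ∠DWG = 64.80° ✓; |WG| = 22.10 ✓; ∠(WG, GA) = 96.70° ✗; |GA| = 25.90 ✓.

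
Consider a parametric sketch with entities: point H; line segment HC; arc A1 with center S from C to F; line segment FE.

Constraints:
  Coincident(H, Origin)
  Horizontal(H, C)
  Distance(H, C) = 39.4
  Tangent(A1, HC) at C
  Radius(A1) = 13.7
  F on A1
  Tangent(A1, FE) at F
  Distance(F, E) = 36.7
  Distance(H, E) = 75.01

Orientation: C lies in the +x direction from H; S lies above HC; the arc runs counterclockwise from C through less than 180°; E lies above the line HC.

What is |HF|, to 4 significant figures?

54.40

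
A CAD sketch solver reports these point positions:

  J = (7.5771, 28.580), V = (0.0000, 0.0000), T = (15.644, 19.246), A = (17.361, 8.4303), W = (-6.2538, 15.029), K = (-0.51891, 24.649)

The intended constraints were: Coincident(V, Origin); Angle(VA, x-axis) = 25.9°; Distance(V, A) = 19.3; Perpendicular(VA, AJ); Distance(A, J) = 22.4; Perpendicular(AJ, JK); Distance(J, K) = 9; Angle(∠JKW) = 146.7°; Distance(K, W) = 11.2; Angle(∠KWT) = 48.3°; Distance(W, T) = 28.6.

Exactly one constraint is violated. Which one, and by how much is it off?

Distance(W, T) = 28.6 — off by 6.30.

V = (0.00, 0.00) ✓; VA at 25.90° ✓; |VA| = 19.30 ✓; ∠(VA, AJ) = 90.00° ✓; |AJ| = 22.40 ✓; ∠(AJ, JK) = 90.00° ✓; |JK| = 9.000 ✓; ∠JKW = 146.7° ✓; |KW| = 11.20 ✓; ∠KWT = 48.30° ✓; |WT| = 22.30 ✗.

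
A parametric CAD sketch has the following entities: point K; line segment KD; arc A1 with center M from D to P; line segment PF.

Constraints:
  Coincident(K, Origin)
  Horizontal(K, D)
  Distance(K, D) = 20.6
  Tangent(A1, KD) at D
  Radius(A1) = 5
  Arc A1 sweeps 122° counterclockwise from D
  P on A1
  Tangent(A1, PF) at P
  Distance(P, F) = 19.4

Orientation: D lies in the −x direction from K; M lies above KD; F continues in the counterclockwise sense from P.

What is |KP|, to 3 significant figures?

18.1

K is at the origin; K and D share the same y with |KD| = 20.6 and D on the −x side, so D = (-20.6, 0.00). Tangency of A1 to KD means the radius MD is perpendicular to KD, so M = D + (0, 5) = (-20.6, 5.00). On A1, D sits at bearing -90° from M; a 122° counterclockwise sweep puts P at bearing 32°, so P = M + 5.0·(cos 32°, sin 32°) = (-16.4, 7.65). Then |KP| = |P − K| = 18.1.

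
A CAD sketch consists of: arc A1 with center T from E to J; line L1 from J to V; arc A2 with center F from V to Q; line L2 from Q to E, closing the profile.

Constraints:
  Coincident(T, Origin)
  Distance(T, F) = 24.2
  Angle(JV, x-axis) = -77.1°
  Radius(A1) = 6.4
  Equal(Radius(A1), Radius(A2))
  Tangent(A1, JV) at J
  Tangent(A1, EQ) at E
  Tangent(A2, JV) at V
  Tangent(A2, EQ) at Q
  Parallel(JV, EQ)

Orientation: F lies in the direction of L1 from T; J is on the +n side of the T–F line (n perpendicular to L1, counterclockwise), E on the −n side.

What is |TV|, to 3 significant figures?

25.0

The slot axis is L1's direction at -77.1°, so u = (cos -77.1°, sin -77.1°) = (0.223, -0.975) and n = (−sin -77.1°, cos -77.1°) = (0.975, 0.223). T is at the origin and F lies 24.2 along u from T, so F = 24.2·u = (5.40, -23.6). Tangency of A1 to both parallel lines with radius 6.4 puts J and E at T ± 6.4·n: J = (6.24, 1.43), E = (-6.24, -1.43). Equal radii place V and Q the same way about F: V = F + 6.4·n = (11.6, -22.2), Q = F − 6.4·n = (-0.836, -25.0). Then |TV| = |V − T| = 25.0.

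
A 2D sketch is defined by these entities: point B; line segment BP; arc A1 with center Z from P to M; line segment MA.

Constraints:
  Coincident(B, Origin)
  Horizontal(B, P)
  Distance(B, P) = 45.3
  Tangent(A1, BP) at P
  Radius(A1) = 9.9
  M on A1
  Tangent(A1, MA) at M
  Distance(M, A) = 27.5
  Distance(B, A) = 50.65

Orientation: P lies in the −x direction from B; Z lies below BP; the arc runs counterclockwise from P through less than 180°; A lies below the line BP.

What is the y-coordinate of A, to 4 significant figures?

-37.07

B is at the origin; BP is horizontal with |BP| = 45.3 and P on the −x side, so P = (-45.30, 0.000). Tangency of A1 to BP means the radius ZP is perpendicular to BP, so Z = P + (0, -9.9) = (-45.30, -9.900). Since ZM ⟂ MA (tangency), |ZA| = √(9.9² + 27.5²) = 29.23 regardless of where M sits on A1. So A lies on both circle(B, 50.65) and circle(Z, 29.23); the below-BP intersection is A = (-34.52, -37.07). M is the foot of the tangent from A: M = (-52.72, -16.45).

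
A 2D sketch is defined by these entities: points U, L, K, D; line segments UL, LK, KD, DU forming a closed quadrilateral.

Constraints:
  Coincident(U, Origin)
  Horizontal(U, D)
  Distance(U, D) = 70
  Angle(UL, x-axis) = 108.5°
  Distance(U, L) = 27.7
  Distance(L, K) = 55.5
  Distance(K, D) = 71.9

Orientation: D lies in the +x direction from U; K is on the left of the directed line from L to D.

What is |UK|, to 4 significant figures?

70.57

Checks: |LK| = 55.50 ✓; |KD| = 71.90 ✓.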